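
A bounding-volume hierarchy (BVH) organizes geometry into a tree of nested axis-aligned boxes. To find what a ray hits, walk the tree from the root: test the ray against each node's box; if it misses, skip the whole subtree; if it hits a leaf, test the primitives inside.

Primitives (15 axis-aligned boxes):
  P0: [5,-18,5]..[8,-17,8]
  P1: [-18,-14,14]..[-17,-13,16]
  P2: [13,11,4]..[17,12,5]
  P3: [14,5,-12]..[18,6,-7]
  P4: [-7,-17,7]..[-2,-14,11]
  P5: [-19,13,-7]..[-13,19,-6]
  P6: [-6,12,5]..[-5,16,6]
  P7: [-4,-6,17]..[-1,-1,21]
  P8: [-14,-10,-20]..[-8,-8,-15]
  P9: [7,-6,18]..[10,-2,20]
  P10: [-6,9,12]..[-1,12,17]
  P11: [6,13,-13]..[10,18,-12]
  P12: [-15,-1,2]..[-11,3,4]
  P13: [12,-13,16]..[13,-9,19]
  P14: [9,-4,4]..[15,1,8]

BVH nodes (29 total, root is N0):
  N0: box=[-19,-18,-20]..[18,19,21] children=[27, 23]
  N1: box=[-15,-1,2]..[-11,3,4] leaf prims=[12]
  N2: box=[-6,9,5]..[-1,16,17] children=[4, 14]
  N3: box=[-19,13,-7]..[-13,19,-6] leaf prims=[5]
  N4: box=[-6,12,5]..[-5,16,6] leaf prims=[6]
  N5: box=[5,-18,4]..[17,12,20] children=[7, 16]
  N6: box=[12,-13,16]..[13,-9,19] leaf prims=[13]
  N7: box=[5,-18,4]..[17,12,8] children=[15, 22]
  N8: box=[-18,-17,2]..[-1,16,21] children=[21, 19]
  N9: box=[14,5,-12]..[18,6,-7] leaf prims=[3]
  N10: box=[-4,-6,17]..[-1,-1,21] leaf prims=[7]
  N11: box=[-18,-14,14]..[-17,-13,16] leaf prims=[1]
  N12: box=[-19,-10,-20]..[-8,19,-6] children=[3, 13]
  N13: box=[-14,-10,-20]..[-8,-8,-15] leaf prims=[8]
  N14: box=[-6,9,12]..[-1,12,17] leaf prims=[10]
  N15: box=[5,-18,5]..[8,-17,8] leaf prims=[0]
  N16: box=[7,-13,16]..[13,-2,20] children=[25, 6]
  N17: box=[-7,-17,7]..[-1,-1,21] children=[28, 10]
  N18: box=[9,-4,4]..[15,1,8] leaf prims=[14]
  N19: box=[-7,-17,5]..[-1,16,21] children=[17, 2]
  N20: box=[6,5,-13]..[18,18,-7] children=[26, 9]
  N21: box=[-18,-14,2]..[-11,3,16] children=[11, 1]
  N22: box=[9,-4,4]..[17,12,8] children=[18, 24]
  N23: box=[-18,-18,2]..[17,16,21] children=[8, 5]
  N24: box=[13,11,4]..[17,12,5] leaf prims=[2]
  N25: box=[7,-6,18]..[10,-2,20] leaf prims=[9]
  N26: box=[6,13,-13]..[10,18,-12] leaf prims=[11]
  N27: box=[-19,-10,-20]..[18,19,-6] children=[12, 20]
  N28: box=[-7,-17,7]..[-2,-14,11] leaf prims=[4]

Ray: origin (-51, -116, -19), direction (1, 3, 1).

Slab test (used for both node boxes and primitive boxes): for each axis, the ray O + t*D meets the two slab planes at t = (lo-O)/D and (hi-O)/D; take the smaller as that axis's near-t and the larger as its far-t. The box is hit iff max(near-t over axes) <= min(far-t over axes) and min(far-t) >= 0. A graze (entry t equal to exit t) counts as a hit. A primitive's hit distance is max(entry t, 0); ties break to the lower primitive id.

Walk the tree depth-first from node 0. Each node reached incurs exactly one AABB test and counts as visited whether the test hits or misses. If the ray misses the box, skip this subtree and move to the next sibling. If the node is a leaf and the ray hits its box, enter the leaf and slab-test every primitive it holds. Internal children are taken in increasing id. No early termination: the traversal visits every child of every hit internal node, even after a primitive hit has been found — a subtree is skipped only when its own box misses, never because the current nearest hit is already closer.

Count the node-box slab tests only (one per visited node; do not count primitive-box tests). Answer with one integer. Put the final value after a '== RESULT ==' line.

Traverse from the root:
N0 x:[32,69] y:[98/3,45] z:[-1,40] -> hit [98/3,40], descend [23, 27]
  N23 x:[33,68] y:[98/3,44] z:[21,40] -> hit [33,40], descend [5, 8]
    N5 x:[56,68] y:[98/3,128/3] z:[23,39] -> miss, prune
    N8 x:[33,50] y:[33,44] z:[21,40] -> hit [33,40], descend [19, 21]
      N19 x:[44,50] y:[33,44] z:[24,40] -> miss, prune
      N21 x:[33,40] y:[34,119/3] z:[21,35] -> hit [34,35], descend [1, 11]
        N1 x:[36,40] y:[115/3,119/3] z:[21,23] -> miss, prune
        N11 x:[33,34] y:[34,103/3] z:[33,35] -> hit [34,34] leaf, test {P1@t=34}
  N27 x:[32,69] y:[106/3,45] z:[-1,13] -> miss, prune

9 AABB tests over nodes [0, 23, 5, 8, 19, 21, 1, 11, 27]; 1 leaf entered; closest P1.

== RESULT ==
9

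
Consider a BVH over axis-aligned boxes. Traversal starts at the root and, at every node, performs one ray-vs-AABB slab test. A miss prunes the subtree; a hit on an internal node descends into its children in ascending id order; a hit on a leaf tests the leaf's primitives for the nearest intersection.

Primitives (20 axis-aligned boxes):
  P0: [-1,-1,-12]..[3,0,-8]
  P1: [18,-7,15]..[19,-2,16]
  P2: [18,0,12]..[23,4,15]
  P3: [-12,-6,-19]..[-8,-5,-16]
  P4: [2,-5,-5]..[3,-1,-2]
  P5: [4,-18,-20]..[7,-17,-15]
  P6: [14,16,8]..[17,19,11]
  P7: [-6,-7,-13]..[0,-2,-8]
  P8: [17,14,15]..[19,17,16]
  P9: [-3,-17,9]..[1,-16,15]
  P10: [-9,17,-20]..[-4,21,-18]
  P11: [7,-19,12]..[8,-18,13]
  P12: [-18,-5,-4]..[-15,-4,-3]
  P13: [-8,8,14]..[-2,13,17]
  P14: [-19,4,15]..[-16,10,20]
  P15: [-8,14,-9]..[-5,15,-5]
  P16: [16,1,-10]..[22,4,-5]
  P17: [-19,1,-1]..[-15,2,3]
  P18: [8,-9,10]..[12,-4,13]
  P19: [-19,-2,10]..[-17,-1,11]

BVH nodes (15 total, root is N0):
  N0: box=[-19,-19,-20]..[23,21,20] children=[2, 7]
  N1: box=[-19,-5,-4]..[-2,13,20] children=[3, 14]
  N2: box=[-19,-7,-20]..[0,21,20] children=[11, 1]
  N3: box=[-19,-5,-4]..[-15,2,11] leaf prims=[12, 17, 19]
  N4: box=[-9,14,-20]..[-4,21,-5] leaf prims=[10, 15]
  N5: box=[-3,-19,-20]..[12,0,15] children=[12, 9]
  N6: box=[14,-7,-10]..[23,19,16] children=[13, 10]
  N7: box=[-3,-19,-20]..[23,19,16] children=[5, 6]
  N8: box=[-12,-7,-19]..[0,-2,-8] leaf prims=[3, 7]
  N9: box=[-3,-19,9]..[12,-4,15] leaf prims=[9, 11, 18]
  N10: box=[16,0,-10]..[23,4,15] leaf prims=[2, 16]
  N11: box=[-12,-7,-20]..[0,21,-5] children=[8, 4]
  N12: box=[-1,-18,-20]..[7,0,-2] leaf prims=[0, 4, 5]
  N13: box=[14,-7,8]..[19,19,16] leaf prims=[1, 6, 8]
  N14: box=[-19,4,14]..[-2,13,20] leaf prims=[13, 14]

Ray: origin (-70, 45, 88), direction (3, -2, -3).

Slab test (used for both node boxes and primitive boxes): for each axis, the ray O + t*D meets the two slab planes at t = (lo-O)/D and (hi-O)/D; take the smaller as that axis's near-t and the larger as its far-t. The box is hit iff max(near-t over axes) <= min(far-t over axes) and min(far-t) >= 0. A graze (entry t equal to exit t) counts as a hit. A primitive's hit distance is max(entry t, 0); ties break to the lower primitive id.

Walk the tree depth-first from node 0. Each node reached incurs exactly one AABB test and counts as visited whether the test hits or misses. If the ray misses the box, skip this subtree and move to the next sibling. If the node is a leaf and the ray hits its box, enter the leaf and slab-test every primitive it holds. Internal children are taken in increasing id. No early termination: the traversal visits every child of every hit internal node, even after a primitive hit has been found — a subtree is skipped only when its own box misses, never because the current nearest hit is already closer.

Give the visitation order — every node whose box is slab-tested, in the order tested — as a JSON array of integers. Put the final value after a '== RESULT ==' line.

Walk:
N0 x:[17,31] y:[12,32] z:[68/3,36] -> hit [68/3,31], descend [2, 7]
  N2 x:[17,70/3] y:[12,26] z:[68/3,36] -> hit [68/3,70/3], descend [1, 11]
    N1 x:[17,68/3] y:[16,25] z:[68/3,92/3] -> hit [68/3,68/3], descend [3, 14]
      N3 x:[17,55/3] y:[43/2,25] z:[77/3,92/3] -> miss, prune
      N14 x:[17,68/3] y:[16,41/2] z:[68/3,74/3] -> miss, prune
    N11 x:[58/3,70/3] y:[12,26] z:[31,36] -> miss, prune
  N7 x:[67/3,31] y:[13,32] z:[24,36] -> hit [24,31], descend [5, 6]
    N5 x:[67/3,82/3] y:[45/2,32] z:[73/3,36] -> hit [73/3,82/3], descend [9, 12]
      N9 x:[67/3,82/3] y:[49/2,32] z:[73/3,79/3] -> hit [49/2,79/3] leaf, test {P9(miss), P11(miss), P18@t=26}
      N12 x:[23,77/3] y:[45/2,63/2] z:[30,36] -> miss, prune
    N6 x:[28,31] y:[13,26] z:[24,98/3] -> miss, prune

11 AABB tests over nodes [0, 2, 1, 3, 14, 11, 7, 5, 9, 12, 6]; 1 leaf entered; closest P18.

== RESULT ==
[0, 2, 1, 3, 14, 11, 7, 5, 9, 12, 6]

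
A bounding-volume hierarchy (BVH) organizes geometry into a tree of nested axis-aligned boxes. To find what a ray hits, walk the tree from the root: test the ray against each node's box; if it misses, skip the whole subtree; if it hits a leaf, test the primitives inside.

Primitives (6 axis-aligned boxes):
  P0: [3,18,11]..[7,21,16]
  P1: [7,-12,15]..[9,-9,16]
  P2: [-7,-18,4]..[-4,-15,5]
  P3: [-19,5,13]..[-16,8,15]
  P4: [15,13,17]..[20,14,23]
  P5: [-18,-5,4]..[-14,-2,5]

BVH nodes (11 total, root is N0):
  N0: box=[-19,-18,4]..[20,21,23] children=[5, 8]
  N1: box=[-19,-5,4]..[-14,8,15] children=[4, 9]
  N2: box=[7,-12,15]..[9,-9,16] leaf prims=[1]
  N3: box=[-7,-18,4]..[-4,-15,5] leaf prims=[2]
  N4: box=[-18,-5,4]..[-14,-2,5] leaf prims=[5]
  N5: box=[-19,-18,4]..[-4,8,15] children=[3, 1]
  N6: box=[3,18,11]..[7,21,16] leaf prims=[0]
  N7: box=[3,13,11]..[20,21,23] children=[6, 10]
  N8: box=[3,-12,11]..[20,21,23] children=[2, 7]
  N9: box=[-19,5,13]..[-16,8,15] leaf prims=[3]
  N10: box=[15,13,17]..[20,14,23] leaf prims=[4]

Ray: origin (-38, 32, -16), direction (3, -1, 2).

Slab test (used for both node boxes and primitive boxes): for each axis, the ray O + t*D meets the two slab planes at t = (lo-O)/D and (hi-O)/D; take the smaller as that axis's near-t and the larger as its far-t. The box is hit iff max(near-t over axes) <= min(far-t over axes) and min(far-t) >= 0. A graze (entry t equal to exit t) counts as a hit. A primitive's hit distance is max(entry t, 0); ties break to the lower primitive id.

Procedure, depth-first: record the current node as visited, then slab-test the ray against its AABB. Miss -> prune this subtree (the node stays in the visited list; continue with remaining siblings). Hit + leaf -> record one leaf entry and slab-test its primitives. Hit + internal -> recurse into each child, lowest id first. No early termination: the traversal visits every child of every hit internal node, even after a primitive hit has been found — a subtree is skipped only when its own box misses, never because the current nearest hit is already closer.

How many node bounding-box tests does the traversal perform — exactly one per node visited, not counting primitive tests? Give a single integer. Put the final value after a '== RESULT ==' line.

Walk:
N0 x:[19/3,58/3] y:[11,50] z:[10,39/2] -> hit [11,58/3], descend [5, 8]
  N5 x:[19/3,34/3] y:[24,50] z:[10,31/2] -> miss, prune
  N8 x:[41/3,58/3] y:[11,44] z:[27/2,39/2] -> hit [41/3,58/3], descend [2, 7]
    N2 x:[15,47/3] y:[41,44] z:[31/2,16] -> miss, prune
    N7 x:[41/3,58/3] y:[11,19] z:[27/2,39/2] -> hit [41/3,19], descend [6, 10]
      N6 x:[41/3,15] y:[11,14] z:[27/2,16] -> hit [41/3,14] leaf, test {P0@t=41/3}
      N10 x:[53/3,58/3] y:[18,19] z:[33/2,39/2] -> hit [18,19] leaf, test {P4@t=18}

Summary -> nodes [0, 5, 8, 2, 7, 6, 10]; box-tests=7; leaf-entries=2; first=P0

== RESULT ==
7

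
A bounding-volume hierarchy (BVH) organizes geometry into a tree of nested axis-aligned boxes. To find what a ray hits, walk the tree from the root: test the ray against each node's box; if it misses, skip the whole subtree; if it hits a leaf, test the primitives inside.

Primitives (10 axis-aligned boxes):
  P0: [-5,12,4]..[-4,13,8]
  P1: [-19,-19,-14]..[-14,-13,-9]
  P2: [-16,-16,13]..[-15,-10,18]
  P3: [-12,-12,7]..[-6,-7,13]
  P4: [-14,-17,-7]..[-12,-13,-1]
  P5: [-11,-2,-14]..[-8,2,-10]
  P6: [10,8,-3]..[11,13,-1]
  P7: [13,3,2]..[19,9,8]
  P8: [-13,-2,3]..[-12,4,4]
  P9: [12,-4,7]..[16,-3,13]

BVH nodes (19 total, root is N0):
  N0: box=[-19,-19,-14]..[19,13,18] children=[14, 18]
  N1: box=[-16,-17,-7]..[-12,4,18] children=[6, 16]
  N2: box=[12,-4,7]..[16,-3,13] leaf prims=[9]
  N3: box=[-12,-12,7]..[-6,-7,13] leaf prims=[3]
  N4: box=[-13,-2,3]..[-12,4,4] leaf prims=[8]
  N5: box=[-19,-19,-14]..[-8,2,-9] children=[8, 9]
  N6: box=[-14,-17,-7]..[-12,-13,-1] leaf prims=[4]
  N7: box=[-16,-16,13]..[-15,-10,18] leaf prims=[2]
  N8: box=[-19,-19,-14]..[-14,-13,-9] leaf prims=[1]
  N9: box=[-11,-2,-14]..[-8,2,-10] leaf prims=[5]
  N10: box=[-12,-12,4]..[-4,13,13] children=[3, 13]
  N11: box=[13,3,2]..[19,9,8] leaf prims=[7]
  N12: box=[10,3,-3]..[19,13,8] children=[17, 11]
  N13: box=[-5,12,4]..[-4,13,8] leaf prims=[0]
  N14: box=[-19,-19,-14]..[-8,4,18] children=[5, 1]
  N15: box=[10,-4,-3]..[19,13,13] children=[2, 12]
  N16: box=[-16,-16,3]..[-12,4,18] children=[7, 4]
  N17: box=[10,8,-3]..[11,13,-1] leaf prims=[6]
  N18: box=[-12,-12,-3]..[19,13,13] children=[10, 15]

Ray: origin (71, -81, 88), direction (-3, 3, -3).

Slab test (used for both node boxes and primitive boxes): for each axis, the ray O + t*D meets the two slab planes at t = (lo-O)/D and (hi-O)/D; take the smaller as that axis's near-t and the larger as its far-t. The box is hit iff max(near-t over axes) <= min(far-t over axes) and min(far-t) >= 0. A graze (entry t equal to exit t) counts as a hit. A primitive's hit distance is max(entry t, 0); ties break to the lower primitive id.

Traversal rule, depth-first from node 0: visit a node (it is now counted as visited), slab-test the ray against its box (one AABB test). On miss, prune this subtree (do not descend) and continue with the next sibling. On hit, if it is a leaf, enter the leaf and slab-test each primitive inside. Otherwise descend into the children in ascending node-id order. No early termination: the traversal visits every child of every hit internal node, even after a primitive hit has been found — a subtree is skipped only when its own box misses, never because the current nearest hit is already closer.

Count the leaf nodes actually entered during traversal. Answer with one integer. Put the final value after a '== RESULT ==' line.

Traverse from the root:
N0 x:[52/3,30] y:[62/3,94/3] z:[70/3,34] -> hit [70/3,30], descend [14, 18]
  N14 x:[79/3,30] y:[62/3,85/3] z:[70/3,34] -> hit [79/3,85/3], descend [1, 5]
    N1 x:[83/3,29] y:[64/3,85/3] z:[70/3,95/3] -> hit [83/3,85/3], descend [6, 16]
      N6 x:[83/3,85/3] y:[64/3,68/3] z:[89/3,95/3] -> miss, prune
      N16 x:[83/3,29] y:[65/3,85/3] z:[70/3,85/3] -> hit [83/3,85/3], descend [4, 7]
        N4 x:[83/3,28] y:[79/3,85/3] z:[28,85/3] -> hit [28,28] leaf, test {P8@t=28}
        N7 x:[86/3,29] y:[65/3,71/3] z:[70/3,25] -> miss, prune
    N5 x:[79/3,30] y:[62/3,83/3] z:[97/3,34] -> miss, prune
  N18 x:[52/3,83/3] y:[23,94/3] z:[25,91/3] -> hit [25,83/3], descend [10, 15]
    N10 x:[25,83/3] y:[23,94/3] z:[25,28] -> hit [25,83/3], descend [3, 13]
      N3 x:[77/3,83/3] y:[23,74/3] z:[25,27] -> miss, prune
      N13 x:[25,76/3] y:[31,94/3] z:[80/3,28] -> miss, prune
    N15 x:[52/3,61/3] y:[77/3,94/3] z:[25,91/3] -> miss, prune

13 AABB tests over nodes [0, 14, 1, 6, 16, 4, 7, 5, 18, 10, 3, 13, 15]; 1 leaf entered; closest P8.

== RESULT ==
1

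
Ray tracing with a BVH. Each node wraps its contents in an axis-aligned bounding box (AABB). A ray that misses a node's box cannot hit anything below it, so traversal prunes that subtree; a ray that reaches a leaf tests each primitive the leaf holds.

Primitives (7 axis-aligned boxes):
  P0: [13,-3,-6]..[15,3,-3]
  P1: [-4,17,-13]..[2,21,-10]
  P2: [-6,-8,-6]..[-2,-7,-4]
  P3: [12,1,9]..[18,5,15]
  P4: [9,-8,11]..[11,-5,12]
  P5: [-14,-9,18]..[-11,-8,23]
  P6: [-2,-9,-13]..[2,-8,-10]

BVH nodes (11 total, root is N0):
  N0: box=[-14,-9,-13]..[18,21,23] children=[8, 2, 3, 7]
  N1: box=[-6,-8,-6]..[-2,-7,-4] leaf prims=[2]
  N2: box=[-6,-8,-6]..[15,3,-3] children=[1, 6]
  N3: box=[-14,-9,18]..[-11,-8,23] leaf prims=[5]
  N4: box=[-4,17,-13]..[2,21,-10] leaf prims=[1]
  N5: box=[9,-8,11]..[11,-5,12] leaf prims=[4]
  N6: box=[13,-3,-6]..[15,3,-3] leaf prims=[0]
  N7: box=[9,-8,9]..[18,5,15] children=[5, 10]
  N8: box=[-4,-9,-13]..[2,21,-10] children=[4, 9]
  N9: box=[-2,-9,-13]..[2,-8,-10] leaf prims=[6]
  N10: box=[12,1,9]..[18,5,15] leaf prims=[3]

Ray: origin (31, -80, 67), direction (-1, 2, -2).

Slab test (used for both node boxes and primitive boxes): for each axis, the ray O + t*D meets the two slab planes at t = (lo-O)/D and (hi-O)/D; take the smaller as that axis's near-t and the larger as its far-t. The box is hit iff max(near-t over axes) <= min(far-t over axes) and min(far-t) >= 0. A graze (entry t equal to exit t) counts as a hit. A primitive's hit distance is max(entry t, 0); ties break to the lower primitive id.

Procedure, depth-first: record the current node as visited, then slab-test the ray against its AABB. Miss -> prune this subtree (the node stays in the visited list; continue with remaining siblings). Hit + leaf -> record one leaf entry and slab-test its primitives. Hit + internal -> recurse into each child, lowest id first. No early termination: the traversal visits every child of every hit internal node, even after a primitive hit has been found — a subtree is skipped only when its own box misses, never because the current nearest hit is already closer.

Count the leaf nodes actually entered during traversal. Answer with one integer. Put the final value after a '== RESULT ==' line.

Trace the traversal:
N0 x:[13,45] y:[71/2,101/2] z:[22,40] -> hit [71/2,40], descend [2, 3, 7, 8]
  N2 x:[16,37] y:[36,83/2] z:[35,73/2] -> hit [36,73/2], descend [1, 6]
    N1 x:[33,37] y:[36,73/2] z:[71/2,73/2] -> hit [36,73/2] leaf, test {P2@t=36}
    N6 x:[16,18] y:[77/2,83/2] z:[35,73/2] -> miss, prune
  N3 x:[42,45] y:[71/2,36] z:[22,49/2] -> miss, prune
  N7 x:[13,22] y:[36,85/2] z:[26,29] -> miss, prune
  N8 x:[29,35] y:[71/2,101/2] z:[77/2,40] -> miss, prune

Summary -> nodes [0, 2, 1, 6, 3, 7, 8]; box-tests=7; leaf-entries=1; first=P2

== RESULT ==
1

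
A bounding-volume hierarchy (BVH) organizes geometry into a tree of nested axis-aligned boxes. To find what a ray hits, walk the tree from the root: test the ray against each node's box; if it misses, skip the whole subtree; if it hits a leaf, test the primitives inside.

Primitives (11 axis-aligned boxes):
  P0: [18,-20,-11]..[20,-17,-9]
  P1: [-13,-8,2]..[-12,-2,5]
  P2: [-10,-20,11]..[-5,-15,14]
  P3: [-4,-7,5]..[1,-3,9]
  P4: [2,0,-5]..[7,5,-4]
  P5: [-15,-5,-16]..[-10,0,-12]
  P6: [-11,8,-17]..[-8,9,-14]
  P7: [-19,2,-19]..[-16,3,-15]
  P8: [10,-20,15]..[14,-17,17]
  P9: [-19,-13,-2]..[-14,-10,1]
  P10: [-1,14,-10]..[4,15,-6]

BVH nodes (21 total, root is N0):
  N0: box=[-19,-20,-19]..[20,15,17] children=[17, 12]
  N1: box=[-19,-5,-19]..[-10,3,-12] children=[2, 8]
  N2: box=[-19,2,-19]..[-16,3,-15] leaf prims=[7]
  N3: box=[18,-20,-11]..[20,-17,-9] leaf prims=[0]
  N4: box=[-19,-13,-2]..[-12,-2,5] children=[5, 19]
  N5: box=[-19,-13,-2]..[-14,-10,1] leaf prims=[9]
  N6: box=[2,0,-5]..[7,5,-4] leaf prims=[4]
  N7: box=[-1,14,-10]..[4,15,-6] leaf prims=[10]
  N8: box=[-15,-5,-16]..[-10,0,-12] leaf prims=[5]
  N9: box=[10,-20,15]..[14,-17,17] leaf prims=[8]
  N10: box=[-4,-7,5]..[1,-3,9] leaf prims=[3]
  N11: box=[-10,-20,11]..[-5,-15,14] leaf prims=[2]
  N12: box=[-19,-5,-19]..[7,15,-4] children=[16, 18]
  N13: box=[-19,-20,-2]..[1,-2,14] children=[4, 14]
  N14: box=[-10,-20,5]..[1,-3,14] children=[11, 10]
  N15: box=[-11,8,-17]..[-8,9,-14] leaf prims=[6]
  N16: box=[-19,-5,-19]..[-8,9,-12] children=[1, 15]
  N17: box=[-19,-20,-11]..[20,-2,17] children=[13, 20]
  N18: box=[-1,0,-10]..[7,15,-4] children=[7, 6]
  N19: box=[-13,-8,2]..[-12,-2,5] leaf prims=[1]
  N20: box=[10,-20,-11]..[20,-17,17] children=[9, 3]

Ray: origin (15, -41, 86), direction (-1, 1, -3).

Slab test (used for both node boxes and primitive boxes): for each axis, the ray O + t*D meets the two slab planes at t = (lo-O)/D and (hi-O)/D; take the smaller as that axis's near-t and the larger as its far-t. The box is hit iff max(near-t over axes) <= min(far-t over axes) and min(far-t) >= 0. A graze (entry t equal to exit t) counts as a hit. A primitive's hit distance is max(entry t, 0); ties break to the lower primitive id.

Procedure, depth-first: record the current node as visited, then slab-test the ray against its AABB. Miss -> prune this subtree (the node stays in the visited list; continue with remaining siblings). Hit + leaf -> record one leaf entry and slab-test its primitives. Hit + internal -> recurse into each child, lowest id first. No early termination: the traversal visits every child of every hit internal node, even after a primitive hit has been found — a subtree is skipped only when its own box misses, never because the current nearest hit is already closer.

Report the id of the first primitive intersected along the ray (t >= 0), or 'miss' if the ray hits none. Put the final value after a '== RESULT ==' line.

Traverse from the root:
N0 x:[-5,34] y:[21,56] z:[23,35] -> hit [23,34], descend [12, 17]
  N12 x:[8,34] y:[36,56] z:[30,35] -> miss, prune
  N17 x:[-5,34] y:[21,39] z:[23,97/3] -> hit [23,97/3], descend [13, 20]
    N13 x:[14,34] y:[21,39] z:[24,88/3] -> hit [24,88/3], descend [4, 14]
      N4 x:[27,34] y:[28,39] z:[27,88/3] -> hit [28,88/3], descend [5, 19]
        N5 x:[29,34] y:[28,31] z:[85/3,88/3] -> hit [29,88/3] leaf, test {P9@t=29}
        N19 x:[27,28] y:[33,39] z:[27,28] -> miss, prune
      N14 x:[14,25] y:[21,38] z:[24,27] -> hit [24,25], descend [10, 11]
        N10 x:[14,19] y:[34,38] z:[77/3,27] -> miss, prune
        N11 x:[20,25] y:[21,26] z:[24,25] -> hit [24,25] leaf, test {P2@t=24}
    N20 x:[-5,5] y:[21,24] z:[23,97/3] -> miss, prune

11 AABB tests over nodes [0, 12, 17, 13, 4, 5, 19, 14, 10, 11, 20]; 2 leaves entered; closest P2.

== RESULT ==
2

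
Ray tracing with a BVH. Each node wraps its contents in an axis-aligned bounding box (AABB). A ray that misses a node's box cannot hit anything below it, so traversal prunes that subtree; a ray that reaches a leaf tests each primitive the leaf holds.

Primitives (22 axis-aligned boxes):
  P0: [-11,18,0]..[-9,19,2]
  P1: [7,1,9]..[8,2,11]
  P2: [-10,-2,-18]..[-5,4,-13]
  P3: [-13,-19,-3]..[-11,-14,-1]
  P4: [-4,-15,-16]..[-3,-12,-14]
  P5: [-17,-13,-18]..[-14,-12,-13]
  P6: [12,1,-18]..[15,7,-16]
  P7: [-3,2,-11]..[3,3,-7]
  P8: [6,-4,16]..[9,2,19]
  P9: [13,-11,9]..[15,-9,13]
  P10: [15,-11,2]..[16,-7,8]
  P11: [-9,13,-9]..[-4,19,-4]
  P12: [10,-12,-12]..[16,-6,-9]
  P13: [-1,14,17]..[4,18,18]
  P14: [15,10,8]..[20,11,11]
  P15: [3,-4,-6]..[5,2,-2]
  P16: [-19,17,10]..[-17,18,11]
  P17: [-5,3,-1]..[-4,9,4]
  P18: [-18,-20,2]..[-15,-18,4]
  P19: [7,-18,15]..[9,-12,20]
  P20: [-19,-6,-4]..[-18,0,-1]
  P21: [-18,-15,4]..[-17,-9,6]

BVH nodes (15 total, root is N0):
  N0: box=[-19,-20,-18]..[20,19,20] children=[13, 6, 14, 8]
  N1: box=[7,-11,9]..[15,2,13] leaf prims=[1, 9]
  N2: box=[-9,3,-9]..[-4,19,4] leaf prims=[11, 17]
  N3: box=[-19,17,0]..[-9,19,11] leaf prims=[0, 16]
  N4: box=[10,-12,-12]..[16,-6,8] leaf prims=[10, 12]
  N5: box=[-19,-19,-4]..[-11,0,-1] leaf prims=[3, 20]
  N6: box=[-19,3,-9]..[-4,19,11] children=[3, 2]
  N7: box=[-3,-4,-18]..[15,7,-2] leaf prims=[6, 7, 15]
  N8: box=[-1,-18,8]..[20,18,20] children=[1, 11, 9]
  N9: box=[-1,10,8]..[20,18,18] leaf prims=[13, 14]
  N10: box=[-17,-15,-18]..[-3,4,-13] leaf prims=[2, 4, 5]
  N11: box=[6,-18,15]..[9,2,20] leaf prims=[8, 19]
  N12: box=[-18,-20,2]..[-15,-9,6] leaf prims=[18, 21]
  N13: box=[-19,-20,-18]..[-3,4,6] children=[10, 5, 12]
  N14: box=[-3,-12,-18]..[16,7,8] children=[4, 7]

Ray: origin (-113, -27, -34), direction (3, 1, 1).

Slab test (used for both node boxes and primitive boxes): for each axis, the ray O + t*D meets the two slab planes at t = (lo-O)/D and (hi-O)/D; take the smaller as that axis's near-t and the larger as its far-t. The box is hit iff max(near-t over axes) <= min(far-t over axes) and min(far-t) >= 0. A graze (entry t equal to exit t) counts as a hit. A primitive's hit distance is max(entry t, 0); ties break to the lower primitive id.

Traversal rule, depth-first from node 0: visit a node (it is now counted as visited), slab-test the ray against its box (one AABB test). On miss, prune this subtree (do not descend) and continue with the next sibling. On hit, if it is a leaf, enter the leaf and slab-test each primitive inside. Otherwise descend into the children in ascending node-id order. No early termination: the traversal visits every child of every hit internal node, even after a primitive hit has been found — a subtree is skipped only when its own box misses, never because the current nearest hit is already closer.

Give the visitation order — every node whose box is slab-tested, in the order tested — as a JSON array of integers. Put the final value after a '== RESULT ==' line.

Traverse from the root:
N0 x:[94/3,133/3] y:[7,46] z:[16,54] -> hit [94/3,133/3], descend [6, 8, 13, 14]
  N6 x:[94/3,109/3] y:[30,46] z:[25,45] -> hit [94/3,109/3], descend [2, 3]
    N2 x:[104/3,109/3] y:[30,46] z:[25,38] -> hit [104/3,109/3] leaf, test {P11(miss), P17@t=36}
    N3 x:[94/3,104/3] y:[44,46] z:[34,45] -> miss, prune
  N8 x:[112/3,133/3] y:[9,45] z:[42,54] -> hit [42,133/3], descend [1, 9, 11]
    N1 x:[40,128/3] y:[16,29] z:[43,47] -> miss, prune
    N9 x:[112/3,133/3] y:[37,45] z:[42,52] -> hit [42,133/3] leaf, test {P13(miss), P14(miss)}
    N11 x:[119/3,122/3] y:[9,29] z:[49,54] -> miss, prune
  N13 x:[94/3,110/3] y:[7,31] z:[16,40] -> miss, prune
  N14 x:[110/3,43] y:[15,34] z:[16,42] -> miss, prune

order=[0, 6, 2, 3, 8, 1, 9, 11, 13, 14]  |boxes|=10  |leaves|=2  hit=P17

== RESULT ==
[0, 6, 2, 3, 8, 1, 9, 11, 13, 14]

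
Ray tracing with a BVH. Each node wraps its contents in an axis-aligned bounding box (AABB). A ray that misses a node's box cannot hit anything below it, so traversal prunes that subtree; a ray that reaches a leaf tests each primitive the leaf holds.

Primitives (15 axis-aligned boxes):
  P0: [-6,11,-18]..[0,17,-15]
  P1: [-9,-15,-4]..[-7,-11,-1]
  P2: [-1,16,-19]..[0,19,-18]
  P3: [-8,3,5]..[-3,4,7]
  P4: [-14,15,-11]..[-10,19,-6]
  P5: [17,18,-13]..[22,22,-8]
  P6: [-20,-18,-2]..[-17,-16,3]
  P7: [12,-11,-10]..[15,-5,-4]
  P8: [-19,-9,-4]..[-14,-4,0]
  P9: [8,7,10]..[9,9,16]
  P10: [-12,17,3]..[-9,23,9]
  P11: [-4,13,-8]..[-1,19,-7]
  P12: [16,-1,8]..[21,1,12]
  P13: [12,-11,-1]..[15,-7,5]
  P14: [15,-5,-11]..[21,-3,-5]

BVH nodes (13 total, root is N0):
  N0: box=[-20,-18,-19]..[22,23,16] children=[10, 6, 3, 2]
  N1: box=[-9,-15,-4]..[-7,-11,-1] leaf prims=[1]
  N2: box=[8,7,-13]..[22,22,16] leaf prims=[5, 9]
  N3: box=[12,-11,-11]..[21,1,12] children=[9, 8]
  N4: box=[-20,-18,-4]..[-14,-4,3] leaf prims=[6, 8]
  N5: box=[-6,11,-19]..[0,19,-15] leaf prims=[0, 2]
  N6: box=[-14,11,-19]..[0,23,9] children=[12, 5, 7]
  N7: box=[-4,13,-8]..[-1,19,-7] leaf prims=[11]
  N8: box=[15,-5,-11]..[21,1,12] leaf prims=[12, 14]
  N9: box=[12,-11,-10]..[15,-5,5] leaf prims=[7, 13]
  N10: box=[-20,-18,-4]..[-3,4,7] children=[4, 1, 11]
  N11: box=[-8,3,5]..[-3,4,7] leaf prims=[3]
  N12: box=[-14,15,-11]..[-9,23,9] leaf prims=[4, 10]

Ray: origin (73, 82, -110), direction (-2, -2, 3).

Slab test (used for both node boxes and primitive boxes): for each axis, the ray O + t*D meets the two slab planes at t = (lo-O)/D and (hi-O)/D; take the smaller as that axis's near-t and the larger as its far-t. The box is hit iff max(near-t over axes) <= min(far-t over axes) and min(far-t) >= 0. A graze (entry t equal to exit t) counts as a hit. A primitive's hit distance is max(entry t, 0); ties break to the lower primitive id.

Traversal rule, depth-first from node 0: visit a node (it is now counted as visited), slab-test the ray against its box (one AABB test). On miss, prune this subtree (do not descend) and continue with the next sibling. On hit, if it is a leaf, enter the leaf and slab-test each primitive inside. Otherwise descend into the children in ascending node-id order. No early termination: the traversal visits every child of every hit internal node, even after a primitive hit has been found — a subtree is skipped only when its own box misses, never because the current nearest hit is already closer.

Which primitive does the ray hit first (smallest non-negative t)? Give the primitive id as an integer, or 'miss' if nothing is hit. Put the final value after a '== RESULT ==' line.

Traverse from the root:
N0 x:[51/2,93/2] y:[59/2,50] z:[91/3,42] -> hit [91/3,42], descend [2, 3, 6, 10]
  N2 x:[51/2,65/2] y:[30,75/2] z:[97/3,42] -> hit [97/3,65/2] leaf, test {P5(miss), P9(miss)}
  N3 x:[26,61/2] y:[81/2,93/2] z:[33,122/3] -> miss, prune
  N6 x:[73/2,87/2] y:[59/2,71/2] z:[91/3,119/3] -> miss, prune
  N10 x:[38,93/2] y:[39,50] z:[106/3,39] -> hit [39,39], descend [1, 4, 11]
    N1 x:[40,41] y:[93/2,97/2] z:[106/3,109/3] -> miss, prune
    N4 x:[87/2,93/2] y:[43,50] z:[106/3,113/3] -> miss, prune
    N11 x:[38,81/2] y:[39,79/2] z:[115/3,39] -> hit [39,39] leaf, test {P3@t=39}

order=[0, 2, 3, 6, 10, 1, 4, 11]  |boxes|=8  |leaves|=2  hit=P3

== RESULT ==
3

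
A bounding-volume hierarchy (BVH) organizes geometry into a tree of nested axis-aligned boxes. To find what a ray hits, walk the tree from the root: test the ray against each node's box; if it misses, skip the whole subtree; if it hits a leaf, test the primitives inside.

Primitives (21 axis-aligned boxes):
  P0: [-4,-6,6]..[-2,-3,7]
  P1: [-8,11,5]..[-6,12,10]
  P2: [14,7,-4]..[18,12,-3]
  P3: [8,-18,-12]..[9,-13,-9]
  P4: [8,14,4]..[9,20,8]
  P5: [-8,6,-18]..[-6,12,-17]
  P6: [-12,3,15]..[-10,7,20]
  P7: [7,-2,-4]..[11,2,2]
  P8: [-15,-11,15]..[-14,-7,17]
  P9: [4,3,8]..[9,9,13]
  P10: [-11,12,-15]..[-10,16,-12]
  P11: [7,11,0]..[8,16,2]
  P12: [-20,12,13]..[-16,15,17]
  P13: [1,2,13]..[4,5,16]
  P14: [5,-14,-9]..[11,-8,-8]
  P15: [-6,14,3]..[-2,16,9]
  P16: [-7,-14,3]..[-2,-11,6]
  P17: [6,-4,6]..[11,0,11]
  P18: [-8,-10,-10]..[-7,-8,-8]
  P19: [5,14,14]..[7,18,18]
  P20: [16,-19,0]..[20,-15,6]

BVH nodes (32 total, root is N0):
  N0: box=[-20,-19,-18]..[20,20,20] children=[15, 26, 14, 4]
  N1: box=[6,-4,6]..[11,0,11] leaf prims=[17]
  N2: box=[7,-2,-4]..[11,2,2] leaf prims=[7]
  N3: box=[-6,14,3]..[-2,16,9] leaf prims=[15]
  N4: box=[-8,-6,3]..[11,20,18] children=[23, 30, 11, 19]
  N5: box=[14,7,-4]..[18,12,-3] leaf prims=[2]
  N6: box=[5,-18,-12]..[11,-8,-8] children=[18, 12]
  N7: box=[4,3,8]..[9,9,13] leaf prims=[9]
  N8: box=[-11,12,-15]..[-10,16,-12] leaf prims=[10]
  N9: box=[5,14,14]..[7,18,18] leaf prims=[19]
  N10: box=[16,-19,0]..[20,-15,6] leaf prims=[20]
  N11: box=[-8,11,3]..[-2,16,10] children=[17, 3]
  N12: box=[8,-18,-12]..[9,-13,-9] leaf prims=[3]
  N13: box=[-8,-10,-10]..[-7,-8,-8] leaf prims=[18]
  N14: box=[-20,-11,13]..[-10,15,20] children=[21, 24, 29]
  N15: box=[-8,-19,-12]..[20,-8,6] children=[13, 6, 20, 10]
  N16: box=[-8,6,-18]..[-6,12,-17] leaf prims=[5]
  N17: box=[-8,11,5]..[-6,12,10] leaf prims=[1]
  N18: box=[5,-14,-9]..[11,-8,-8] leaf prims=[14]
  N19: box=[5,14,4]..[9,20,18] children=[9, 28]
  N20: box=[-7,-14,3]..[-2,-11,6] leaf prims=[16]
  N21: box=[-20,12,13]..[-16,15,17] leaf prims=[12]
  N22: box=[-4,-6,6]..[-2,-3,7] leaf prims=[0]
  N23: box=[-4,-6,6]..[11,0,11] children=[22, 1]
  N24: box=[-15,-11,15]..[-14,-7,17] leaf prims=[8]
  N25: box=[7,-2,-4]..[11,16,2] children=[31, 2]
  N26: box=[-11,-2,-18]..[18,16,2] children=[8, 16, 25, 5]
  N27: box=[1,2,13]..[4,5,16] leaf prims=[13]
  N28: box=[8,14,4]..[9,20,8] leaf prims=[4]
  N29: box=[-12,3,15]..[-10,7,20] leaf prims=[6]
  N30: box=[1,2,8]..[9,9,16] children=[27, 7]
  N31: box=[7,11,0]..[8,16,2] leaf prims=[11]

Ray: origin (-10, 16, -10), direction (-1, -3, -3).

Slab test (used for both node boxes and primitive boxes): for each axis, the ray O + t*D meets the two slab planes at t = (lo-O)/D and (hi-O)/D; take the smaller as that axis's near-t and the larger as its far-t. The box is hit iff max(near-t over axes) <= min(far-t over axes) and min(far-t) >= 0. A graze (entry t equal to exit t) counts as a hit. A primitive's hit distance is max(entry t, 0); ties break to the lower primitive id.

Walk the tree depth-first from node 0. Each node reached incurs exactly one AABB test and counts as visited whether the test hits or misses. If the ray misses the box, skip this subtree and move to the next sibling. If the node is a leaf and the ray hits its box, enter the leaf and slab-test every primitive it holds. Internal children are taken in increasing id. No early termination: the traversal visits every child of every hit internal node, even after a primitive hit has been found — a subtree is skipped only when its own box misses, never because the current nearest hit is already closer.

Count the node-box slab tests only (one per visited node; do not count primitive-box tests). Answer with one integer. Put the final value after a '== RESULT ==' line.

Walk:
N0 x:[-30,10] y:[-4/3,35/3] z:[-10,8/3] -> hit [-4/3,8/3], descend [4, 14, 15, 26]
  N4 x:[-21,-2] y:[-4/3,22/3] z:[-28/3,-13/3] -> miss, prune
  N14 x:[0,10] y:[1/3,9] z:[-10,-23/3] -> miss, prune
  N15 x:[-30,-2] y:[8,35/3] z:[-16/3,2/3] -> miss, prune
  N26 x:[-28,1] y:[0,6] z:[-4,8/3] -> hit [0,1], descend [5, 8, 16, 25]
    N5 x:[-28,-24] y:[4/3,3] z:[-7/3,-2] -> miss, prune
    N8 x:[0,1] y:[0,4/3] z:[2/3,5/3] -> hit [2/3,1] leaf, test {P10@t=2/3}
    N16 x:[-4,-2] y:[4/3,10/3] z:[7/3,8/3] -> miss, prune
    N25 x:[-21,-17] y:[0,6] z:[-4,-2] -> miss, prune

order=[0, 4, 14, 15, 26, 5, 8, 16, 25]  |boxes|=9  |leaves|=1  hit=P10

== RESULT ==
9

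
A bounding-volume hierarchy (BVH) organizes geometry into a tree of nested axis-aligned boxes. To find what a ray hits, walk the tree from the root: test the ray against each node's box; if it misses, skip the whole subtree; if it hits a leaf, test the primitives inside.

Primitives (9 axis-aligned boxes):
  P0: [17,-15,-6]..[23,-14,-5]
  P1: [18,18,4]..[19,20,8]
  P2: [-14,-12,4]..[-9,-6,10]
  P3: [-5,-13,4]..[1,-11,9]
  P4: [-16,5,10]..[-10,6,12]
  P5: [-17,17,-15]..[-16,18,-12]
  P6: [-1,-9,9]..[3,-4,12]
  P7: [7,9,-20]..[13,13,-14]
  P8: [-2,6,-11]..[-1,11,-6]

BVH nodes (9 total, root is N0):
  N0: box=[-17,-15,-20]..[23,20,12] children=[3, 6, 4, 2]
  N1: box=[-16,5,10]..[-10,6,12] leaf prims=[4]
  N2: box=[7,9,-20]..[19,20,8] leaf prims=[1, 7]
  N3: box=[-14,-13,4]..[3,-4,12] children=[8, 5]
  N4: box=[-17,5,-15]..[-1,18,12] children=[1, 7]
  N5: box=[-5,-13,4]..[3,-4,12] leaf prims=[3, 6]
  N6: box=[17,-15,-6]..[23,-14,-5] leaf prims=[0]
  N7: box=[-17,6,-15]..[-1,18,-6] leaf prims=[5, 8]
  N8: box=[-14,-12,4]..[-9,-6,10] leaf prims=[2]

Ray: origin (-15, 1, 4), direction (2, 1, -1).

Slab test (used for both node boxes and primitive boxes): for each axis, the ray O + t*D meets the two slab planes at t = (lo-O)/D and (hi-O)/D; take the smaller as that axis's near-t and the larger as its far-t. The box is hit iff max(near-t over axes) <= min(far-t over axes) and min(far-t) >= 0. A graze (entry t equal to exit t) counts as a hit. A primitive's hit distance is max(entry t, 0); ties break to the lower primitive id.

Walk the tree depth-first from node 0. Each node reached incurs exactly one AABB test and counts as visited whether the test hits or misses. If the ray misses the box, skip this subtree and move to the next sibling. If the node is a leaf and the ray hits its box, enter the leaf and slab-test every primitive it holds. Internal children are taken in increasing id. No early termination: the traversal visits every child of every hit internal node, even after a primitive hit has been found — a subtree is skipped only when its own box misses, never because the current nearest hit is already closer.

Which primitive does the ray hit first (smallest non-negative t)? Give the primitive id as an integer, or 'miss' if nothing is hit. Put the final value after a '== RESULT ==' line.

Traverse from the root:
N0 x:[-1,19] y:[-16,19] z:[-8,24] -> hit [-1,19], descend [2, 3, 4, 6]
  N2 x:[11,17] y:[8,19] z:[-4,24] -> hit [11,17] leaf, test {P1(miss), P7(miss)}
  N3 x:[1/2,9] y:[-14,-5] z:[-8,0] -> miss, prune
  N4 x:[-1,7] y:[4,17] z:[-8,19] -> hit [4,7], descend [1, 7]
    N1 x:[-1/2,5/2] y:[4,5] z:[-8,-6] -> miss, prune
    N7 x:[-1,7] y:[5,17] z:[10,19] -> miss, prune
  N6 x:[16,19] y:[-16,-15] z:[9,10] -> miss, prune

Visited [0, 2, 3, 4, 1, 7, 6]. Tests: 7 box, 1 leaf. Nearest: miss.

== RESULT ==
miss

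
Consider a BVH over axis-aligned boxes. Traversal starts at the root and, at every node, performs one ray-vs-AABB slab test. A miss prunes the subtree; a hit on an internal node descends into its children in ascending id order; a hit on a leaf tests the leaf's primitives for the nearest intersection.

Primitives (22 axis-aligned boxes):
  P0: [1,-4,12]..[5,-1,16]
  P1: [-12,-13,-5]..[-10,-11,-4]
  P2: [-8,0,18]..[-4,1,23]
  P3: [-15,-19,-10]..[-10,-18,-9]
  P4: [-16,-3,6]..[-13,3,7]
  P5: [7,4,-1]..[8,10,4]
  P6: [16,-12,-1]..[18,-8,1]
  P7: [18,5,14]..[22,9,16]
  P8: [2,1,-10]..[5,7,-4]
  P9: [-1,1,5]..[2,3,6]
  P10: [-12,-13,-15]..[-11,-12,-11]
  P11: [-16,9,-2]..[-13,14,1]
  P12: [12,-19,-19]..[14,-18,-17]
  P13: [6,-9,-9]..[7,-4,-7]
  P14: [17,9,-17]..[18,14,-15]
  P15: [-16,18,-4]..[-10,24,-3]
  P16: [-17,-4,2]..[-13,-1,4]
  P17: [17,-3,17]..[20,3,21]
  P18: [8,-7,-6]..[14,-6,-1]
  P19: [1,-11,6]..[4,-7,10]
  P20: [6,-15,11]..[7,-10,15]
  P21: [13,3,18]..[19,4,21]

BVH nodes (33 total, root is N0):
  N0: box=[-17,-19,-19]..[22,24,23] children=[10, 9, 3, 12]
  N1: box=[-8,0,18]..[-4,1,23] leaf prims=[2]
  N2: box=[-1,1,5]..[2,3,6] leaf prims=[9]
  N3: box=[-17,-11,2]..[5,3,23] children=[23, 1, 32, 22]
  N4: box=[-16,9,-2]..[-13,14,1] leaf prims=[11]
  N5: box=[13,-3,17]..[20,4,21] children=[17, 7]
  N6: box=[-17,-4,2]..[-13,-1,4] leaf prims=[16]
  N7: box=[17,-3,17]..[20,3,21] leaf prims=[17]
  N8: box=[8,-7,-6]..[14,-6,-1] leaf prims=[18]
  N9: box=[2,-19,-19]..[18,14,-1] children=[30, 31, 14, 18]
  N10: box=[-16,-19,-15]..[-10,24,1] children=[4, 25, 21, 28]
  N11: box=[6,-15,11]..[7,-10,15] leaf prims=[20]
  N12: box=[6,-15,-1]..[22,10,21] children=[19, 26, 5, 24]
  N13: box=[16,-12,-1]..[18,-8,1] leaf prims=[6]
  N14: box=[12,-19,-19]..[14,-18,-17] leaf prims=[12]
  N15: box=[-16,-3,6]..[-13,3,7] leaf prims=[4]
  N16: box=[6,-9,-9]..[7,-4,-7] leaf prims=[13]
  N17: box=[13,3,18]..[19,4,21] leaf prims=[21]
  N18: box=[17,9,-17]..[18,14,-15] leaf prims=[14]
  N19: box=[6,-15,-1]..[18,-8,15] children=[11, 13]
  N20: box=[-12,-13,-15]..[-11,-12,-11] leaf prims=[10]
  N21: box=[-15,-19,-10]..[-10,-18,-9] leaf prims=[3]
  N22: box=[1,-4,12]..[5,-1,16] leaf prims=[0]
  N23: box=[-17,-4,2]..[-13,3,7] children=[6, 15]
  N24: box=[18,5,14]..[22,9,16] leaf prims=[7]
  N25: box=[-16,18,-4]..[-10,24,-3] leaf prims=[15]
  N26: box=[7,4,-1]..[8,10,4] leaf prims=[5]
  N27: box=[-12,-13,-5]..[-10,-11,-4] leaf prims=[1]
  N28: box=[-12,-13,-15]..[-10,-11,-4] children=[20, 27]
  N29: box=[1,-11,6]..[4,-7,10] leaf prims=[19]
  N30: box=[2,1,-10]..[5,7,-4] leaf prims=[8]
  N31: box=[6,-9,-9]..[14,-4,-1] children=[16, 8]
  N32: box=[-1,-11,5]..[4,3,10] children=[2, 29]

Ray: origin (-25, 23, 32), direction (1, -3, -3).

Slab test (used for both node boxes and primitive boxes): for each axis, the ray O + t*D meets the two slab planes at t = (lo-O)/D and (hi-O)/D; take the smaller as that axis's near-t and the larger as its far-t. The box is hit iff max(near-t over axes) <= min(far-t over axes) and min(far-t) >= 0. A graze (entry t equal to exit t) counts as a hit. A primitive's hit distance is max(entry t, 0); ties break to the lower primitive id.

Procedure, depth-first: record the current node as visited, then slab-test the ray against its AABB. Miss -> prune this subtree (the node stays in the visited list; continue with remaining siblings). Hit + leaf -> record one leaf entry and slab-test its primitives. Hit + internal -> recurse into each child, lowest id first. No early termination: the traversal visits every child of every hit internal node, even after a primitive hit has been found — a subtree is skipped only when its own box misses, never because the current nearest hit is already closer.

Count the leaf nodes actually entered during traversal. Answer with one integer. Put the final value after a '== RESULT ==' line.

Trace the traversal:
N0 x:[8,47] y:[-1/3,14] z:[3,17] -> hit [8,14], descend [3, 9, 10, 12]
  N3 x:[8,30] y:[20/3,34/3] z:[3,10] -> hit [8,10], descend [1, 22, 23, 32]
    N1 x:[17,21] y:[22/3,23/3] z:[3,14/3] -> miss, prune
    N22 x:[26,30] y:[8,9] z:[16/3,20/3] -> miss, prune
    N23 x:[8,12] y:[20/3,9] z:[25/3,10] -> hit [25/3,9], descend [6, 15]
      N6 x:[8,12] y:[8,9] z:[28/3,10] -> miss, prune
      N15 x:[9,12] y:[20/3,26/3] z:[25/3,26/3] -> miss, prune
    N32 x:[24,29] y:[20/3,34/3] z:[22/3,9] -> miss, prune
  N9 x:[27,43] y:[3,14] z:[11,17] -> miss, prune
  N10 x:[9,15] y:[-1/3,14] z:[31/3,47/3] -> hit [31/3,14], descend [4, 21, 25, 28]
    N4 x:[9,12] y:[3,14/3] z:[31/3,34/3] -> miss, prune
    N21 x:[10,15] y:[41/3,14] z:[41/3,14] -> hit [41/3,14] leaf, test {P3@t=41/3}
    N25 x:[9,15] y:[-1/3,5/3] z:[35/3,12] -> miss, prune
    N28 x:[13,15] y:[34/3,12] z:[12,47/3] -> miss, prune
  N12 x:[31,47] y:[13/3,38/3] z:[11/3,11] -> miss, prune

15 AABB tests over nodes [0, 3, 1, 22, 23, 6, 15, 32, 9, 10, 4, 21, 25, 28, 12]; 1 leaf entered; closest P3.

== RESULT ==
1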